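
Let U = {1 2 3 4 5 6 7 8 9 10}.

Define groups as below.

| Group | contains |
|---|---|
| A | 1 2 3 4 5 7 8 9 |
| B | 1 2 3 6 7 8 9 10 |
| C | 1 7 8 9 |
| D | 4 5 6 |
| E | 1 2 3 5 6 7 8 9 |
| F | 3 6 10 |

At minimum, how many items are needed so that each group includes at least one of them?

H = {1, 6} meets every group (each contains at least one member of H), and |H| = 2.
The groups C, D are pairwise disjoint, so any hitting set needs a separate item for each — at least 2. Hence 2 is optimal.

2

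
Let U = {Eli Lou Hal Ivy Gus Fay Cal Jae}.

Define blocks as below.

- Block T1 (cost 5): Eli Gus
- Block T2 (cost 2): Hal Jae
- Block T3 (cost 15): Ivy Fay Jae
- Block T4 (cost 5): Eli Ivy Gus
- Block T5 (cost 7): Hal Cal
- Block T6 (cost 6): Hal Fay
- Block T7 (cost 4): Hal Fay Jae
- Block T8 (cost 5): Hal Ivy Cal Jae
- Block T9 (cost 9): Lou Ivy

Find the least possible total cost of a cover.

T4, T7, T8, T9 together cover every item (T4 ∪ T7 ∪ T8 ∪ T9 = {Eli, Lou, Hal, Ivy, Gus, Fay, Cal, Jae}); total cost 5 + 4 + 5 + 9 = 23.
The greedy pick T2, T4, T7, T8, T9 costs 25; no covering selection beats 23.

23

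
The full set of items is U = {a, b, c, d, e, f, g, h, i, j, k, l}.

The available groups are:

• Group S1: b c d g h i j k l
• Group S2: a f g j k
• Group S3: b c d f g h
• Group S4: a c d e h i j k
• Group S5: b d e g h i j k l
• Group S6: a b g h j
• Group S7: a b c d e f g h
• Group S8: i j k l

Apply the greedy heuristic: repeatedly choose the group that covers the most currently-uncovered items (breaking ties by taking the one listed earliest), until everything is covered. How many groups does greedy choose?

Greedy: pick S1 (covers 9 new) → pick S7 (covers 3 new). Total picks: 2.

2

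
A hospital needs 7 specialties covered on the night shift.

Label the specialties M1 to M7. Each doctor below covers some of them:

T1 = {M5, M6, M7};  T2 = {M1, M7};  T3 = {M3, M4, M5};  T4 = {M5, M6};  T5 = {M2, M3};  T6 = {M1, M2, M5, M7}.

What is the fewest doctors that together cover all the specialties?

3

T1 and T3 and T6 together: T1 ∪ T3 ∪ T6 = {M1, M2, M3, M4, M5, M6, M7} — every specialty is covered.
Only T3 contains M4, so T3 is forced; the remaining 4 specialties need at least 2 more doctors (each remaining doctor adds at most 3) — so at least 3 doctors are needed, and 3 is optimal.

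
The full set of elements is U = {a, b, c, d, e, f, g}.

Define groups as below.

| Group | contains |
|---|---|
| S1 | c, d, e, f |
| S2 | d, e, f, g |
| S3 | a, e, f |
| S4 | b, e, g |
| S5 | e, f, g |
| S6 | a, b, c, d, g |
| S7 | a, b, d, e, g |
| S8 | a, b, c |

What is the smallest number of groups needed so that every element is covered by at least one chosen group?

2

S2 and S8 cover everything between them: the union {a, b, c, d, e, f, g} is all of U.
No single group has all 7 elements (the largest, S6, has 5), so 2 is optimal.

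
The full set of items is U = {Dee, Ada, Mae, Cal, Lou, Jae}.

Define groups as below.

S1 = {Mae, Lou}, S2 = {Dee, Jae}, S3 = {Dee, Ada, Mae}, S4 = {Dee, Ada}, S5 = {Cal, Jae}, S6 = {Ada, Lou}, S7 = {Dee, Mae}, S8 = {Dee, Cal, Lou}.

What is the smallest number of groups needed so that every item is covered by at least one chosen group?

Take {S1, S4, S5}. Their union is {Dee, Ada, Mae, Cal, Lou, Jae}, which is all 6 items.
No 2 of the 8 groups cover everything (all 28 combinations miss at least one item), so 3 is optimal.

3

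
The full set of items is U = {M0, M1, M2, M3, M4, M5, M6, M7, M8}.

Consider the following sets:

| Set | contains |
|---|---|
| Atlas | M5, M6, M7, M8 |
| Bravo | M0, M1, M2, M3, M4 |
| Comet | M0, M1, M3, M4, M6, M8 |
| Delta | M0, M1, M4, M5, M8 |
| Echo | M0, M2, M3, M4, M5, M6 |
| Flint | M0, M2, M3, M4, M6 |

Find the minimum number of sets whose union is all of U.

Atlas and Bravo cover everything between them: the union {M0, M1, M2, M3, M4, M5, M6, M7, M8} is all of U.
No single set has all 9 items (the largest, Comet, has 6), so 2 is optimal.

2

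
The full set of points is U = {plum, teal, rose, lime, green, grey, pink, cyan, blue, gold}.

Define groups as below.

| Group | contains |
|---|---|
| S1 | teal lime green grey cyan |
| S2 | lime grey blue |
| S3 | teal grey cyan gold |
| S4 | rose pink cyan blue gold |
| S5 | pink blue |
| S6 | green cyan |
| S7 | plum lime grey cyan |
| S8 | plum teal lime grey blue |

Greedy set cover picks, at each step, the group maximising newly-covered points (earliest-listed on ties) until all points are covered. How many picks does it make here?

3

Greedy: pick S1 (covers 5 new) → pick S4 (covers 4 new) → pick S7 (covers 1 new). Total picks: 3.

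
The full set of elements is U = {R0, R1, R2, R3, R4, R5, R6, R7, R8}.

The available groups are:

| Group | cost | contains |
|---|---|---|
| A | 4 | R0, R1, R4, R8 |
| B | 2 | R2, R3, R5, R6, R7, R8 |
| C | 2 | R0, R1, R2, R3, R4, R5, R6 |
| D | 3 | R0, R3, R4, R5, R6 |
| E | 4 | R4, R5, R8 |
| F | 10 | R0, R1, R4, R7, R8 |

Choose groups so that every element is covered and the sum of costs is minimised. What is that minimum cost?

B, C together cover every element (B ∪ C = {R0, R1, R2, R3, R4, R5, R6, R7, R8}); total cost 2 + 2 = 4.
No covering selection has total cost below 4.

4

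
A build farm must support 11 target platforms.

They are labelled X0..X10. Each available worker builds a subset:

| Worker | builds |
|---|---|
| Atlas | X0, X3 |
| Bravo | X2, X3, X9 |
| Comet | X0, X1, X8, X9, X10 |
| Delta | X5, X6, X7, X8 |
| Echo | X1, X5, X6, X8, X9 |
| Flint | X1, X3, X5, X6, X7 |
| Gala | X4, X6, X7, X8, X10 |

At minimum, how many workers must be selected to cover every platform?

Bravo and Comet and Delta and Gala together: Bravo ∪ Comet ∪ Delta ∪ Gala = {X0, X1, X2, X3, X4, X5, X6, X7, X8, X9, X10} — every platform is covered.
No 3 of the 7 workers cover everything (all 35 combinations miss at least one platform), so 4 is optimal.

4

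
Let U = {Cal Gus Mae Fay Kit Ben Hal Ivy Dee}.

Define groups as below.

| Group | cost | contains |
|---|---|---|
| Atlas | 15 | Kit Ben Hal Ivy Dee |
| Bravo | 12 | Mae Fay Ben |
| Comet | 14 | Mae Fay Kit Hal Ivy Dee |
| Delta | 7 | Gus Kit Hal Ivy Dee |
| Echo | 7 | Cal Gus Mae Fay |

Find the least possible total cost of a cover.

22

Atlas, Echo together cover every item (Atlas ∪ Echo = {Cal, Gus, Mae, Fay, Kit, Ben, Hal, Ivy, Dee}); total cost 15 + 7 = 22.
The greedy pick Delta, Echo, Bravo costs 26; no covering selection beats 22.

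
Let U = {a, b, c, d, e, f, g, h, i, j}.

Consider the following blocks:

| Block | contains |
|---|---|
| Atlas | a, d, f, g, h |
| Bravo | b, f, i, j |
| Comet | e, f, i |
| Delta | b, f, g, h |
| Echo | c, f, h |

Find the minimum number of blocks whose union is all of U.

Take {Atlas, Bravo, Comet, Echo}. Their union is {a, b, c, d, e, f, g, h, i, j}, which is all 10 points.
Only Echo contains c, so Echo is forced; the remaining 7 points need at least 3 more blocks (each remaining block adds at most 3) — so at least 4 blocks are needed, and 4 is optimal.

4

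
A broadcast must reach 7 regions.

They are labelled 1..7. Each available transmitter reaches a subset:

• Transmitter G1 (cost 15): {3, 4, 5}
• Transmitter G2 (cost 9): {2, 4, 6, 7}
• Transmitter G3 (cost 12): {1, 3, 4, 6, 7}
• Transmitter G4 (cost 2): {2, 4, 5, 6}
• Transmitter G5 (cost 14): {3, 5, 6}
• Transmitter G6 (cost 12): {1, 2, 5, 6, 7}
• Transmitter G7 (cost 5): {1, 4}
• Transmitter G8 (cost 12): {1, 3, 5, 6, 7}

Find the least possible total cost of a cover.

14

G3, G4 together cover every region (G3 ∪ G4 = {1, 2, 3, 4, 5, 6, 7}); total cost 12 + 2 = 14.
No covering selection has total cost below 14.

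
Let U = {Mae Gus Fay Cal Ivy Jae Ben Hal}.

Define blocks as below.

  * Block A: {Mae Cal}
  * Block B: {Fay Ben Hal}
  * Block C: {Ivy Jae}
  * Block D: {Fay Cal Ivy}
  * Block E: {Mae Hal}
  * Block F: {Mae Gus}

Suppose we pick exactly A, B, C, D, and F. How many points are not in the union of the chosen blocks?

Union of A, B, C, D, F = {Mae, Gus, Fay, Cal, Ivy, Jae, Ben, Hal} — that's every point, so 0 are uncovered.

0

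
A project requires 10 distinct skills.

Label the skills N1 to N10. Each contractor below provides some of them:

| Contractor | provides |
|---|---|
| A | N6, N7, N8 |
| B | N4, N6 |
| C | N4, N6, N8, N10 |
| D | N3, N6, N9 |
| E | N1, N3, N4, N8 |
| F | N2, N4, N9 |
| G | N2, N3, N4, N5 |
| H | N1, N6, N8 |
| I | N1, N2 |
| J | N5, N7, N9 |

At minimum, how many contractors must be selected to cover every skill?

4

Take {C, G, H, J}. Their union is {N1, N2, N3, N4, N5, N6, N7, N8, N9, N10}, which is all 10 skills.
No 3 of the 10 contractors cover everything (all 120 combinations miss at least one skill), so 4 is optimal.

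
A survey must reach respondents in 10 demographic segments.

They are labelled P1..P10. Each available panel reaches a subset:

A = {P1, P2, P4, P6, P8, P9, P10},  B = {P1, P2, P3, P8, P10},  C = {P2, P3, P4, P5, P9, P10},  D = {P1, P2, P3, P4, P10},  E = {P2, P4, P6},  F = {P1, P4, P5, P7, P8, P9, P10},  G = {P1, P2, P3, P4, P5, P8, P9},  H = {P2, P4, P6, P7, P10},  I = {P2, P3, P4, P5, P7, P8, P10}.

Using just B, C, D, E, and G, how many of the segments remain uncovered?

1

Union of B, C, D, E, G = {P1, P2, P3, P4, P5, P6, P8, P9, P10}.
Not covered: P7 — 1 segment.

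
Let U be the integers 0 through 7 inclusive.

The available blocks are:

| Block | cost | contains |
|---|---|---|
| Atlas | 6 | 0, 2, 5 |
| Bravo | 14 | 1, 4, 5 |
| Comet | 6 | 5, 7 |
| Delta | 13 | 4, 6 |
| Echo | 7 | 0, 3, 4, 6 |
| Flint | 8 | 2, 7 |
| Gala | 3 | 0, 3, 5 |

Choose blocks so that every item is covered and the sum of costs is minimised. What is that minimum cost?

Bravo, Echo, Flint together cover every item (Bravo ∪ Echo ∪ Flint = {0, 1, 2, 3, 4, 5, 6, 7}); total cost 14 + 7 + 8 = 29.
The greedy pick Gala, Echo, Flint, Bravo costs 32; no covering selection beats 29.

29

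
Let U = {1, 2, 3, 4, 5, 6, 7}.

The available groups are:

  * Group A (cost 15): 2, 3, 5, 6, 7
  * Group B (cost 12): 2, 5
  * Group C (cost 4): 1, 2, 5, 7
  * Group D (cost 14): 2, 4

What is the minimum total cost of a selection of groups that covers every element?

33

A, C, D together cover every element (A ∪ C ∪ D = {1, 2, 3, 4, 5, 6, 7}); total cost 15 + 4 + 14 = 33.
No covering selection has total cost below 33.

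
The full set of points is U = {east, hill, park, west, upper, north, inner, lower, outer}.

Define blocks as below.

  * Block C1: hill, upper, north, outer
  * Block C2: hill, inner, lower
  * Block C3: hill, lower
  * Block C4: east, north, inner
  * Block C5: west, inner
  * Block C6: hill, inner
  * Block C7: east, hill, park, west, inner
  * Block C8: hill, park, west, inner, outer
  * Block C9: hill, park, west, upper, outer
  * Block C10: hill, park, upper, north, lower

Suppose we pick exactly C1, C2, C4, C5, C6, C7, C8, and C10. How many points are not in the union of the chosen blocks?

0

Union of C1, C2, C4, C5, C6, C7, C8, C10 = {east, hill, park, west, upper, north, inner, lower, outer} — that's every point, so 0 are uncovered.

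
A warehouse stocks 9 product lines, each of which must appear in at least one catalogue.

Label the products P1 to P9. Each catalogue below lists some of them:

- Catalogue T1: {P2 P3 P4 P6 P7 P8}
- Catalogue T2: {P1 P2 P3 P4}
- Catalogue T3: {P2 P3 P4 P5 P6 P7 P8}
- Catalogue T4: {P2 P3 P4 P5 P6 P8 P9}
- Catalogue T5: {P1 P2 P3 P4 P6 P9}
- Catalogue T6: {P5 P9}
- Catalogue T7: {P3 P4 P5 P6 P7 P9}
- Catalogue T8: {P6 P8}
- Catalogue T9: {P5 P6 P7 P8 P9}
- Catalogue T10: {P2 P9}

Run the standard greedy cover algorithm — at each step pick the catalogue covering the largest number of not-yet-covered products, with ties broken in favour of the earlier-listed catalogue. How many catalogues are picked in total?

Greedy: pick T3 (covers 7 new) → pick T5 (covers 2 new). Total picks: 2.

2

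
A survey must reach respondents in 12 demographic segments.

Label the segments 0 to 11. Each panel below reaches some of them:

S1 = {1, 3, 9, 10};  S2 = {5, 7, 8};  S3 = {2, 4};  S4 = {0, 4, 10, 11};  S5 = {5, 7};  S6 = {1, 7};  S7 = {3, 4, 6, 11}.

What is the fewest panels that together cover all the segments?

5

S1 and S2 and S3 and S4 and S7 together: S1 ∪ S2 ∪ S3 ∪ S4 ∪ S7 = {0, 1, 2, 3, 4, 5, 6, 7, 8, 9, 10, 11} — every segment is covered.
No 4 of the 7 panels cover everything (all 35 combinations miss at least one segment), so 5 is optimal.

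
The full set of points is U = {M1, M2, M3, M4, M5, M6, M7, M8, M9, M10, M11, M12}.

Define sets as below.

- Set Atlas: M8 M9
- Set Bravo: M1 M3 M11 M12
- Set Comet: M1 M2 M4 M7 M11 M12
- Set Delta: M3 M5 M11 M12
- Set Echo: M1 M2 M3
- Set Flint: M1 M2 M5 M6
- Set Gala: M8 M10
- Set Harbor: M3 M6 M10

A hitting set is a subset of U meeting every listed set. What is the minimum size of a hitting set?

Take H = {M1, M3, M8}. Each listed set contains at least one of these, so H is a hitting set of size 3.
The sets Atlas, Comet, Harbor are pairwise disjoint, so any hitting set needs a separate point for each — at least 3. Hence 3 is optimal.

3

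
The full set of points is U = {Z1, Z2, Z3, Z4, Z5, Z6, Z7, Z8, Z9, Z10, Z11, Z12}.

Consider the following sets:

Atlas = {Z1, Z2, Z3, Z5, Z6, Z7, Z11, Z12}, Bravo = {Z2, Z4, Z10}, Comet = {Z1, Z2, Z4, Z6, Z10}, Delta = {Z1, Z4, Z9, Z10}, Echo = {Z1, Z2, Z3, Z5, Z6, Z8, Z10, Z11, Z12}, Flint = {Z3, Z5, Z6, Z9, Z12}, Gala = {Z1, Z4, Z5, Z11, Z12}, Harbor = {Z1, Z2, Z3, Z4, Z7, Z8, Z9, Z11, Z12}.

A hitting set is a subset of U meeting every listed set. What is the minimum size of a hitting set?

H = {Z4, Z6} meets every set (each contains at least one member of H), and |H| = 2.
The sets Bravo, Flint are pairwise disjoint, so any hitting set needs a separate point for each — at least 2. Hence 2 is optimal.

2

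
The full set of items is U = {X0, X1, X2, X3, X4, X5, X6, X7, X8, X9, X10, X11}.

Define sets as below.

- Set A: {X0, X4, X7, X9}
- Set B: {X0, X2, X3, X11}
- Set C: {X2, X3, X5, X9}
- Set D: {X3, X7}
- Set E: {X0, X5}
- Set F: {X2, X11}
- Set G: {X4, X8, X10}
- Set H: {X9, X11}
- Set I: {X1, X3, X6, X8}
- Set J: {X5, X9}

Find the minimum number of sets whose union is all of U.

Take {A, B, E, G, I}. Their union is {X0, X1, X2, X3, X4, X5, X6, X7, X8, X9, X10, X11}, which is all 12 items.
No 4 of the 10 sets cover everything (all 210 combinations miss at least one item), so 5 is optimal.

5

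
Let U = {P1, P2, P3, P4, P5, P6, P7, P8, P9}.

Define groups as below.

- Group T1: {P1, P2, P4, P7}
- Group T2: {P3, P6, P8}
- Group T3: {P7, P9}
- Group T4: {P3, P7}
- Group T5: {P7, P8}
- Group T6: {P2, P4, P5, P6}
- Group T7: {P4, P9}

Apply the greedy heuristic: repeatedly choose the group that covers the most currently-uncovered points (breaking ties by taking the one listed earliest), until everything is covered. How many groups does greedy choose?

Greedy: pick T1 (covers 4 new) → pick T2 (covers 3 new) → pick T3 (covers 1 new) → pick T6 (covers 1 new). Total picks: 4.

4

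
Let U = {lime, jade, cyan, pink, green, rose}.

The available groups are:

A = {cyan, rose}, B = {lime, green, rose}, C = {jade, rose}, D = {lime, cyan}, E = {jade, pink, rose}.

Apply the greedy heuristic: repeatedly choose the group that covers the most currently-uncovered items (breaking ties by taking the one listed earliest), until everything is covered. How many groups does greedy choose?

3

Greedy: pick B (covers 3 new) → pick E (covers 2 new) → pick A (covers 1 new). Total picks: 3.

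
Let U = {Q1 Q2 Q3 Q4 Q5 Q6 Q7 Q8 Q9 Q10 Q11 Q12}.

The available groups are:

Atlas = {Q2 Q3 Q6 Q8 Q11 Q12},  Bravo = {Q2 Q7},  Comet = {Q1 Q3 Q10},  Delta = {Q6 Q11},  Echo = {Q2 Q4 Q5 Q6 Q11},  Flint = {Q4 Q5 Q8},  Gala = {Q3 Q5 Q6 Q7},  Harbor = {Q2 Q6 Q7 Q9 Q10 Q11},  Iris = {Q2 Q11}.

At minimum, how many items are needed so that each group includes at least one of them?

H = {Q3, Q5, Q7, Q11} meets every group (each contains at least one member of H), and |H| = 4.
The groups Bravo, Comet, Delta, Flint are pairwise disjoint, so any hitting set needs a separate item for each — at least 4. Hence 4 is optimal.

4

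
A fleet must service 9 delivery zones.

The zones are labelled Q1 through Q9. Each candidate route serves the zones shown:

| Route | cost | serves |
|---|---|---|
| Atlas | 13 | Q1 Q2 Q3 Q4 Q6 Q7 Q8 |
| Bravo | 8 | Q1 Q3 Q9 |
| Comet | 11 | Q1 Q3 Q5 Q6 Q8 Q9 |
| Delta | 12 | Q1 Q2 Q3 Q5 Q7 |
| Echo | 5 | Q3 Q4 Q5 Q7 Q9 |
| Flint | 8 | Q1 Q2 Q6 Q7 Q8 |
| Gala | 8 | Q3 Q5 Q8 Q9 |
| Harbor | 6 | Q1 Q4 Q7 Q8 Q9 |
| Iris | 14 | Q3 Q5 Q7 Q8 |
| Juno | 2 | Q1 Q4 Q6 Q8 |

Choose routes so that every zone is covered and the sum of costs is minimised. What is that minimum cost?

Echo, Flint together cover every zone (Echo ∪ Flint = {Q1, Q2, Q3, Q4, Q5, Q6, Q7, Q8, Q9}); total cost 5 + 8 = 13.
The greedy pick Juno, Echo, Flint costs 15; no covering selection beats 13.

13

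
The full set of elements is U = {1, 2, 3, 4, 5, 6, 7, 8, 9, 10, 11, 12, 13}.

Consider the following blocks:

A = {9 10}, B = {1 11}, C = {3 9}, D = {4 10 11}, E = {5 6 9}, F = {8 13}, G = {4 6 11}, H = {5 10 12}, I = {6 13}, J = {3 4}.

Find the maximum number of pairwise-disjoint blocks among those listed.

4

A, B, F, J are pairwise disjoint (A={9,10}; B={1,11}; F={8,13}; J={3,4}).
Every remaining block overlaps one of these, and no 5 of the listed blocks are pairwise disjoint, so 4 is the maximum.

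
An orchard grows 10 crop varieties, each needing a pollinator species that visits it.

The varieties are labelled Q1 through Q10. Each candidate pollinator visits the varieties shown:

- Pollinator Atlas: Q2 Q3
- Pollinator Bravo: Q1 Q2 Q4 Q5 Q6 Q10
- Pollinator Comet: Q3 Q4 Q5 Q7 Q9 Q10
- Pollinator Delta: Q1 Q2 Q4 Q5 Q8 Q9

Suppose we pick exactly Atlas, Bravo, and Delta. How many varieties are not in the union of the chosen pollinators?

1

Union of Atlas, Bravo, Delta = {Q1, Q2, Q3, Q4, Q5, Q6, Q8, Q9, Q10}.
Not covered: Q7 — 1 variety.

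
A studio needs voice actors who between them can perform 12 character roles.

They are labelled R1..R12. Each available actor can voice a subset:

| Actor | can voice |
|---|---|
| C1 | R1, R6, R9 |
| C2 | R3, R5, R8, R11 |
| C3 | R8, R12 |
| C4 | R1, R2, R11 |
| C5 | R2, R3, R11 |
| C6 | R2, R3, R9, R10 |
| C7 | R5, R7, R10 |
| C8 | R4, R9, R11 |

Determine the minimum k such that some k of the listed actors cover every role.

Take {C1, C3, C5, C7, C8}. Their union is {R1, R2, R3, R4, R5, R6, R7, R8, R9, R10, R11, R12}, which is all 12 roles.
No 4 of the 8 actors cover everything (all 70 combinations miss at least one role), so 5 is optimal.

5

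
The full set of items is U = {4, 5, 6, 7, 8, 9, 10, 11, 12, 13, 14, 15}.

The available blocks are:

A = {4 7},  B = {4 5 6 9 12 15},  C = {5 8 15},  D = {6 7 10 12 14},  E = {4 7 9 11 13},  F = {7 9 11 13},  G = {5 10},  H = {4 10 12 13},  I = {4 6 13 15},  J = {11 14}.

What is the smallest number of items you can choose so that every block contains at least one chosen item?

Take T = {7, 10, 14, 15}. Each listed block contains at least one of these, so T is a hitting set of size 4.
No choice of 3 items meets every block, so 4 is the minimum.

4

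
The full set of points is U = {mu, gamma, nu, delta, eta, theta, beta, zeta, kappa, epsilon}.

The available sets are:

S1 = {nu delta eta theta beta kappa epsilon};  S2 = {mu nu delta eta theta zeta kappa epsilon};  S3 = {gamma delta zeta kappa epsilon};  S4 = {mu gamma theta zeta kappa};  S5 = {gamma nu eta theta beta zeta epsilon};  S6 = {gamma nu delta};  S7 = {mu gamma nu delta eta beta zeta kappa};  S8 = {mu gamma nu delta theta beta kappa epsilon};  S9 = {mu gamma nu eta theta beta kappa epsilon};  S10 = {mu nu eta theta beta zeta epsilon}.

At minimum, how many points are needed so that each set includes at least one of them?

Take H = {gamma, nu}. Each listed set contains at least one of these, so H is a hitting set of size 2.
No single point lies in every set, so at least 2 are needed and 2 is optimal.

2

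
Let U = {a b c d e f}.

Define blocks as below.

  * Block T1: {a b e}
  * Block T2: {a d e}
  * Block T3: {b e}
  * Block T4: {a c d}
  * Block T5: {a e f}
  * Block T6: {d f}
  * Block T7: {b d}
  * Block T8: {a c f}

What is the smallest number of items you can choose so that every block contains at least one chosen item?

The 3 items {c, d, e} hit every block.
No choice of 2 items meets every block, so 3 is the minimum.

3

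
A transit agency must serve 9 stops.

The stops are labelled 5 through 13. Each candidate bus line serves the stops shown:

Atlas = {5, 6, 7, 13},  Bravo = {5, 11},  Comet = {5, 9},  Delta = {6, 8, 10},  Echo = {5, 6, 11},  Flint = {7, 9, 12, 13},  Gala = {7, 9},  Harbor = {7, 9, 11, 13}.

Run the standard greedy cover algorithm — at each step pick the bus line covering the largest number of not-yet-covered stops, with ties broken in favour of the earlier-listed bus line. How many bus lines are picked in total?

Greedy: pick Atlas (covers 4 new) → pick Delta (covers 2 new) → pick Flint (covers 2 new) → pick Bravo (covers 1 new). Total picks: 4.
(The true minimum cover uses only 3 bus lines, so greedy is not optimal here.)

4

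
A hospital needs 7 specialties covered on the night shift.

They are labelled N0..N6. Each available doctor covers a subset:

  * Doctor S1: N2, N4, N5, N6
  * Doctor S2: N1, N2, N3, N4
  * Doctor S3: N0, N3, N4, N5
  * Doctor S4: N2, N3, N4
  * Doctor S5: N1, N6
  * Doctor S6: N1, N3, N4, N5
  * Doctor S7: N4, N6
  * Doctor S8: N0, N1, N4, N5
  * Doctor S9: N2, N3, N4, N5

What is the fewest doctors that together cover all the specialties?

3

Take {S1, S2, S8}. Their union is {N0, N1, N2, N3, N4, N5, N6}, which is all 7 specialties.
No 2 of the 9 doctors cover everything (all 36 combinations miss at least one specialty), so 3 is optimal.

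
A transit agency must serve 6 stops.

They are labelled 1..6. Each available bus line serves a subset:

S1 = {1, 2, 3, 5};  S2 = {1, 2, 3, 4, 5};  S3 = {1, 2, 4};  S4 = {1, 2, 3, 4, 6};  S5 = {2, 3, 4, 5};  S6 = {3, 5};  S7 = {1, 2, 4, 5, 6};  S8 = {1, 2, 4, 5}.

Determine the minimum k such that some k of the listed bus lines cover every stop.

2

Take {S4, S7}. Their union is {1, 2, 3, 4, 5, 6}, which is all 6 stops.
No single bus line has all 6 stops (the largest, S2, has 5), so 2 is optimal.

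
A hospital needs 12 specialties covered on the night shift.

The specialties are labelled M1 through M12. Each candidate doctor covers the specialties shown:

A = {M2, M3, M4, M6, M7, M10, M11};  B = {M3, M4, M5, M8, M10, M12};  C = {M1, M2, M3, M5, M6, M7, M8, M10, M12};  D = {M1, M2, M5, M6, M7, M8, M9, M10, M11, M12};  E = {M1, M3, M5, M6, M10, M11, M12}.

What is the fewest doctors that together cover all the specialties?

Take {A, D}. Their union is {M1, M2, M3, M4, M5, M6, M7, M8, M9, M10, M11, M12}, which is all 12 specialties.
No single doctor has all 12 specialties (the largest, D, has 10), so 2 is optimal.

2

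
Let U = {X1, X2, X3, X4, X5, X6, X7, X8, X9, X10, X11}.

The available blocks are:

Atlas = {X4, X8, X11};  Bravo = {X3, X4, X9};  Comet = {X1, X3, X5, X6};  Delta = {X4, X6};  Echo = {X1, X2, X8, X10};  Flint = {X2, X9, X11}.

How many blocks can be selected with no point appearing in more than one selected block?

Delta, Flint are pairwise disjoint (Delta={X4,X6}; Flint={X2,X9,X11}).
Every remaining block overlaps one of these, and no 3 of the listed blocks are pairwise disjoint, so 2 is the maximum.

2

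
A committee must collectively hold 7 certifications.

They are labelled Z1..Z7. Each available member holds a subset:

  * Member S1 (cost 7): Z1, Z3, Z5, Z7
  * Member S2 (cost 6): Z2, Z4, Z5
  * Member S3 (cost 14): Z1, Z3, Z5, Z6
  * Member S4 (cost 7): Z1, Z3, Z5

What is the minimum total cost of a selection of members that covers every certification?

27

S1, S2, S3 together cover every certification (S1 ∪ S2 ∪ S3 = {Z1, Z2, Z3, Z4, Z5, Z6, Z7}); total cost 7 + 6 + 14 = 27.
No covering selection has total cost below 27.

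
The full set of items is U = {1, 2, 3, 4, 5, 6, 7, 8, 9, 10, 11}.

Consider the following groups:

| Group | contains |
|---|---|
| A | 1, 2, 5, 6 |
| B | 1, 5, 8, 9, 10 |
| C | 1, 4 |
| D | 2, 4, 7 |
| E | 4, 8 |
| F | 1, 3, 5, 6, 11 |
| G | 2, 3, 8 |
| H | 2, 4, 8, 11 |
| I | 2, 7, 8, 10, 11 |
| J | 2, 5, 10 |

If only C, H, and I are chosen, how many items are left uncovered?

Union of C, H, I = {1, 2, 4, 7, 8, 10, 11}.
Not covered: 3, 5, 6, 9 — 4 items.

4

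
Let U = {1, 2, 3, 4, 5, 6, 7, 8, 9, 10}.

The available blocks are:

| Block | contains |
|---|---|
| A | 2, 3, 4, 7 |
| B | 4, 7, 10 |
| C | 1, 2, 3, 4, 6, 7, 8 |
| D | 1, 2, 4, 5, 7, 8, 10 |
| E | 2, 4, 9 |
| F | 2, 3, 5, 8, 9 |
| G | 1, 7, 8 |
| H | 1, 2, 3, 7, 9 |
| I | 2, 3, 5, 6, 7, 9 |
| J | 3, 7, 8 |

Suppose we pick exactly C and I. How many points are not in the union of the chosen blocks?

Union of C, I = {1, 2, 3, 4, 5, 6, 7, 8, 9}.
Not covered: 10 — 1 point.

1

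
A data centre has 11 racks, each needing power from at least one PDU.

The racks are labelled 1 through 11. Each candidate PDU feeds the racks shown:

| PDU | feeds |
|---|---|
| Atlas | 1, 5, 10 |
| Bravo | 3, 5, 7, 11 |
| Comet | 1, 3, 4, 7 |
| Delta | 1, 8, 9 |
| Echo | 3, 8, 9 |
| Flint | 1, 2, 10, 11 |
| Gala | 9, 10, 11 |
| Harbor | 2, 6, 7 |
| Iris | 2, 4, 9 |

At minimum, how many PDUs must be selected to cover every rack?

5

Take {Bravo, Delta, Flint, Harbor, Iris}. Their union is {1, 2, 3, 4, 5, 6, 7, 8, 9, 10, 11}, which is all 11 racks.
No 4 of the 9 PDUs cover everything (all 126 combinations miss at least one rack), so 5 is optimal.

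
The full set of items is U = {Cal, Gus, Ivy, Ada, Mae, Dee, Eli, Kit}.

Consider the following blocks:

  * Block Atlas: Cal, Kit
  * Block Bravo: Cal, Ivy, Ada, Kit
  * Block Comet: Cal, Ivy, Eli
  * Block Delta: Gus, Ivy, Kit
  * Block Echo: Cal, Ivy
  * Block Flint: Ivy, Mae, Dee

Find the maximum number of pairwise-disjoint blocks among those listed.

Atlas, Flint are pairwise disjoint (Atlas={Cal,Kit}; Flint={Ivy,Mae,Dee}).
Every remaining block overlaps one of these, and no 3 of the listed blocks are pairwise disjoint, so 2 is the maximum.

2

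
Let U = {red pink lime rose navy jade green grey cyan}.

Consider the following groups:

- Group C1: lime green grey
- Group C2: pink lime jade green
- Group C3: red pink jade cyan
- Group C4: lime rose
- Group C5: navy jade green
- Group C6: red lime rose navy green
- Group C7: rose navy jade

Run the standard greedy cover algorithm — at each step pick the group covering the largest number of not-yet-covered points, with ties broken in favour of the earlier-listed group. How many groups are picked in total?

Greedy: pick C6 (covers 5 new) → pick C3 (covers 3 new) → pick C1 (covers 1 new). Total picks: 3.

3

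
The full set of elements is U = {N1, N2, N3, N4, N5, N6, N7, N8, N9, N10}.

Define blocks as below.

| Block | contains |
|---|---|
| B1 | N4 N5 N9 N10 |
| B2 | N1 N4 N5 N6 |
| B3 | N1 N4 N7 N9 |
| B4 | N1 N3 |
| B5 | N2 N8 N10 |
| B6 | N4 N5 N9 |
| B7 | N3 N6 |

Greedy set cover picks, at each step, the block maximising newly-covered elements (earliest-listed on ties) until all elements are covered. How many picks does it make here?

Greedy: pick B1 (covers 4 new) → pick B2 (covers 2 new) → pick B5 (covers 2 new) → pick B3 (covers 1 new) → pick B4 (covers 1 new). Total picks: 5.
(The true minimum cover uses only 4 blocks, so greedy is not optimal here.)

5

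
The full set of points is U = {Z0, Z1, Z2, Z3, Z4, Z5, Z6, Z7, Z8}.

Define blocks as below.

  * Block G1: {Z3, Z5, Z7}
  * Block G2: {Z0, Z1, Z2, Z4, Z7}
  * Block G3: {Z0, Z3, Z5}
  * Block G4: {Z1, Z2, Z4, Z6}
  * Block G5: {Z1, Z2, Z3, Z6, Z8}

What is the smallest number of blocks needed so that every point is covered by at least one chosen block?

G2, G3, and G5 cover everything between them: the union {Z0, Z1, Z2, Z3, Z4, Z5, Z6, Z7, Z8} is all of U.
Only G5 contains Z8, so G5 is forced; the remaining 4 points need at least 2 more blocks (each remaining block adds at most 3) — so at least 3 blocks are needed, and 3 is optimal.

3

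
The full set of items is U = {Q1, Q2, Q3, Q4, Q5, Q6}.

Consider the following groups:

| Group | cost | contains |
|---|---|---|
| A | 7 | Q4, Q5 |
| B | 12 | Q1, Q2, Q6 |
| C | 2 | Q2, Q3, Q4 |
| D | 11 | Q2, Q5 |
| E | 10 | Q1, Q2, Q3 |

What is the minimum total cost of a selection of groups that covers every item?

21

A, B, C together cover every item (A ∪ B ∪ C = {Q1, Q2, Q3, Q4, Q5, Q6}); total cost 7 + 12 + 2 = 21.
No covering selection has total cost below 21.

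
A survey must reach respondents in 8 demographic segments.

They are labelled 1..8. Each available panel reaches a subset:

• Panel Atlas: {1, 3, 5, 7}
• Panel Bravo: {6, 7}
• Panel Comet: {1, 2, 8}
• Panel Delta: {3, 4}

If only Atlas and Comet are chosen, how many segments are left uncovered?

2

Union of Atlas, Comet = {1, 2, 3, 5, 7, 8}.
Not covered: 4, 6 — 2 segments.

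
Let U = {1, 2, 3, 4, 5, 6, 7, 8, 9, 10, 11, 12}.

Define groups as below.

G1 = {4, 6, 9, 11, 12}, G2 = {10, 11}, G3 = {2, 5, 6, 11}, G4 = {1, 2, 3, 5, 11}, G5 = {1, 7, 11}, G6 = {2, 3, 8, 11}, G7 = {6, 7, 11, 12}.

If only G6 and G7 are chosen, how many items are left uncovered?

5

Union of G6, G7 = {2, 3, 6, 7, 8, 11, 12}.
Not covered: 1, 4, 5, 9, 10 — 5 items.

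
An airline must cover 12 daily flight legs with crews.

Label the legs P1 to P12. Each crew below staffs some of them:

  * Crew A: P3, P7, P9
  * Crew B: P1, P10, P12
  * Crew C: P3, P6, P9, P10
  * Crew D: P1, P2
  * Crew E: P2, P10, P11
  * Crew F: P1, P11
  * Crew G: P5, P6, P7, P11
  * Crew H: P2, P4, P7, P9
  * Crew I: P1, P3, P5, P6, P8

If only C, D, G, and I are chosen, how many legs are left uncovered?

2

Union of C, D, G, I = {P1, P2, P3, P5, P6, P7, P8, P9, P10, P11}.
Not covered: P4, P12 — 2 legs.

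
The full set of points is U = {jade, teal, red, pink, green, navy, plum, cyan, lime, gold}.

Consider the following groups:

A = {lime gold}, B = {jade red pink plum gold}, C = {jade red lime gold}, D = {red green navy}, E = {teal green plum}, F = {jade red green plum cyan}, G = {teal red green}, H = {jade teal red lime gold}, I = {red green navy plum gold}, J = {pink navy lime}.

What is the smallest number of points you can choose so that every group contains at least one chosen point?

3

Take T = {red, plum, lime}. Each listed group contains at least one of these, so T is a hitting set of size 3.
No choice of 2 points meets every group, so 3 is the minimum.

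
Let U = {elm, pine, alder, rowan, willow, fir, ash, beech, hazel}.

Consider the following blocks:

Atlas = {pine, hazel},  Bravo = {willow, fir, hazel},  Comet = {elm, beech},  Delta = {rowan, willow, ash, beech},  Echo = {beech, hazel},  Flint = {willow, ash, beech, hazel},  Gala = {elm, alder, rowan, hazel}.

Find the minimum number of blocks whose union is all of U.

Atlas, Bravo, Flint, and Gala cover everything between them: the union {elm, pine, alder, rowan, willow, fir, ash, beech, hazel} is all of U.
No 3 of the 7 blocks cover everything (all 35 combinations miss at least one item), so 4 is optimal.

4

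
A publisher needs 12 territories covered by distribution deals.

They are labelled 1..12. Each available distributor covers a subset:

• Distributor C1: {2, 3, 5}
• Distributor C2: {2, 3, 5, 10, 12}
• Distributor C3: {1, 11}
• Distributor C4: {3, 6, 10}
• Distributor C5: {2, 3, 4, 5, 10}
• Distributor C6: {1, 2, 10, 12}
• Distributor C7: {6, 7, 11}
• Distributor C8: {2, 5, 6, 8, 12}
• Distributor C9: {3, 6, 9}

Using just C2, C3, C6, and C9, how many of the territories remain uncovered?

3

Union of C2, C3, C6, C9 = {1, 2, 3, 5, 6, 9, 10, 11, 12}.
Not covered: 4, 7, 8 — 3 territories.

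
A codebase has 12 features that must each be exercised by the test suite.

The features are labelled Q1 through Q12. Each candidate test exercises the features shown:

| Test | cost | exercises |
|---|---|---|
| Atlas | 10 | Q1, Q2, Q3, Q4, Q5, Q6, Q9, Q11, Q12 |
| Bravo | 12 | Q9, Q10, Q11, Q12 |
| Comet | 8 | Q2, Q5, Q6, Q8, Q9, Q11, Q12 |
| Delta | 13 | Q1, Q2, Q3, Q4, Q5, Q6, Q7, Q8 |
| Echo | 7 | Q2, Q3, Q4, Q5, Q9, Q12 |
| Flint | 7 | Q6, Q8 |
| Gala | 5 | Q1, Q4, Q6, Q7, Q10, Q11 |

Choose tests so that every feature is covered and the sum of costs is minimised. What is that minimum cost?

Echo, Flint, Gala together cover every feature (Echo ∪ Flint ∪ Gala = {Q1, Q2, Q3, Q4, Q5, Q6, Q7, Q8, Q9, Q10, Q11, Q12}); total cost 7 + 7 + 5 = 19.
No covering selection has total cost below 19.

19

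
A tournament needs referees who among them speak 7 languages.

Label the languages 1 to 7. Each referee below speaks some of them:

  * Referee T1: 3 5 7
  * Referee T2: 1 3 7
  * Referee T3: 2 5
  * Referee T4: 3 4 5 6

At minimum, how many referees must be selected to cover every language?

T2 and T3 and T4 together: T2 ∪ T3 ∪ T4 = {1, 2, 3, 4, 5, 6, 7} — every language is covered.
Only T2 contains 1, so T2 is forced; the remaining 4 languages need at least 2 more referees (each remaining referee adds at most 3) — so at least 3 referees are needed, and 3 is optimal.

3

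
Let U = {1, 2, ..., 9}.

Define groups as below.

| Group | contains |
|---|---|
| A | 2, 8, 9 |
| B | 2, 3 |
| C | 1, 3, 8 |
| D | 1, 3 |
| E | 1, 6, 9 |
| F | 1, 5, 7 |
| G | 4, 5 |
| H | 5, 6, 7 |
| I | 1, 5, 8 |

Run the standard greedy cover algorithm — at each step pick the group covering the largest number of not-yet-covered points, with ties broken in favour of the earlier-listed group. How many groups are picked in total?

5

Greedy: pick A (covers 3 new) → pick F (covers 3 new) → pick B (covers 1 new) → pick E (covers 1 new) → pick G (covers 1 new). Total picks: 5.
(The true minimum cover uses only 4 groups, so greedy is not optimal here.)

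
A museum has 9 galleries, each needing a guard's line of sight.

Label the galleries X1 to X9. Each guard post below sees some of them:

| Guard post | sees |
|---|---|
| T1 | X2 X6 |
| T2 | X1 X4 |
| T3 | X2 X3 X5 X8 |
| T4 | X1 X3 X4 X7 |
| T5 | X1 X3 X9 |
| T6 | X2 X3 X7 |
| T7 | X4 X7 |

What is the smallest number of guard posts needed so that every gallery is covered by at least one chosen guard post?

T1 and T3 and T4 and T5 together: T1 ∪ T3 ∪ T4 ∪ T5 = {X1, X2, X3, X4, X5, X6, X7, X8, X9} — every gallery is covered.
No 3 of the 7 guard posts cover everything (all 35 combinations miss at least one gallery), so 4 is optimal.

4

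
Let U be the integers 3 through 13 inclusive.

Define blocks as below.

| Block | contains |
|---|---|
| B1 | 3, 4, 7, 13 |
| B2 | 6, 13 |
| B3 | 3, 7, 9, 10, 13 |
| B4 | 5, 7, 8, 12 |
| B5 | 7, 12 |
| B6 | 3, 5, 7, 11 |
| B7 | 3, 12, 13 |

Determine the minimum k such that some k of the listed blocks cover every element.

Take {B1, B2, B3, B4, B6}. Their union is {3, 4, 5, 6, 7, 8, 9, 10, 11, 12, 13}, which is all 11 elements.
No 4 of the 7 blocks cover everything (all 35 combinations miss at least one element), so 5 is optimal.

5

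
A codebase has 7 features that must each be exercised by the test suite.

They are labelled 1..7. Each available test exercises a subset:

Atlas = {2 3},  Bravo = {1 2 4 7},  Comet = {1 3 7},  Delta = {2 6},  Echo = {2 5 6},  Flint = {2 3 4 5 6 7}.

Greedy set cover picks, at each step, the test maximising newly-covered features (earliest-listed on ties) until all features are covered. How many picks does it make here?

Greedy: pick Flint (covers 6 new) → pick Bravo (covers 1 new). Total picks: 2.

2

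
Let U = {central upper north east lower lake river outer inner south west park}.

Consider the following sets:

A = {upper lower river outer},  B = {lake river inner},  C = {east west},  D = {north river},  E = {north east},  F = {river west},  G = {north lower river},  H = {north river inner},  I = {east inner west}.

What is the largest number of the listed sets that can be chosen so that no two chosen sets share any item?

D, I are pairwise disjoint (D={north,river}; I={east,inner,west}).
Every remaining set overlaps one of these, and no 3 of the listed sets are pairwise disjoint, so 2 is the maximum.

2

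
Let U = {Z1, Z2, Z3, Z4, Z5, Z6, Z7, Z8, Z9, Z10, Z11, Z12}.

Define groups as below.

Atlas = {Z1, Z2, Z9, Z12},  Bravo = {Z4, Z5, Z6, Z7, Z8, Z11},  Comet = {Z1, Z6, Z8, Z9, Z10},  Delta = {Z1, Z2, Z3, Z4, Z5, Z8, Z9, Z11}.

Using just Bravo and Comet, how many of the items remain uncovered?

3

Union of Bravo, Comet = {Z1, Z4, Z5, Z6, Z7, Z8, Z9, Z10, Z11}.
Not covered: Z2, Z3, Z12 — 3 items.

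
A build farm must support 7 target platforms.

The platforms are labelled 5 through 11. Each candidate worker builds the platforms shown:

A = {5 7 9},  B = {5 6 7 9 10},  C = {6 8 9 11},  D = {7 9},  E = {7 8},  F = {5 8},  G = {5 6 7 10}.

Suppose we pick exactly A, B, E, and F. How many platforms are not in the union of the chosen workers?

1

Union of A, B, E, F = {5, 6, 7, 8, 9, 10}.
Not covered: 11 — 1 platform.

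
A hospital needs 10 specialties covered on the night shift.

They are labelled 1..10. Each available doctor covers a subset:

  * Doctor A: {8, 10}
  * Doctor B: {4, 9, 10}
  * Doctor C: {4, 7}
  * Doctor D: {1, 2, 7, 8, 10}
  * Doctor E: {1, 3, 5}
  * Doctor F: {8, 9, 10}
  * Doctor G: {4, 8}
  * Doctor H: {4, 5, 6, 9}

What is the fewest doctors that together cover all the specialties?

3

Take {D, E, H}. Their union is {1, 2, 3, 4, 5, 6, 7, 8, 9, 10}, which is all 10 specialties.
Only D contains 2, so D is forced; the remaining 5 specialties need at least 2 more doctors (each remaining doctor adds at most 4) — so at least 3 doctors are needed, and 3 is optimal.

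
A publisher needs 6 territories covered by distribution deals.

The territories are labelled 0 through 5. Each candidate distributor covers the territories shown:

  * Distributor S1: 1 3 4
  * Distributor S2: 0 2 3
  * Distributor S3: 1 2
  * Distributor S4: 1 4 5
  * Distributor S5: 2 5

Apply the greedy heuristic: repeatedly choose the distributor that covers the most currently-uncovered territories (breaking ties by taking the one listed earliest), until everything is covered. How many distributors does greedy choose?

3

Greedy: pick S1 (covers 3 new) → pick S2 (covers 2 new) → pick S4 (covers 1 new). Total picks: 3.
(The true minimum cover uses only 2 distributors, so greedy is not optimal here.)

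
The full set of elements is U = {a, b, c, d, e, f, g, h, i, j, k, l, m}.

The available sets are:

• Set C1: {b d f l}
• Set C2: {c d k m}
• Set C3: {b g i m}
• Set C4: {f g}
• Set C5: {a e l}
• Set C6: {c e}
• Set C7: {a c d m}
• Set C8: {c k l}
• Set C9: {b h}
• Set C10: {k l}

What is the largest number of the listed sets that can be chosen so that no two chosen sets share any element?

4

C4, C7, C9, C10 are pairwise disjoint (C4={f,g}; C7={a,c,d,m}; C9={b,h}; C10={k,l}).
Every remaining set overlaps one of these, and no 5 of the listed sets are pairwise disjoint, so 4 is the maximum.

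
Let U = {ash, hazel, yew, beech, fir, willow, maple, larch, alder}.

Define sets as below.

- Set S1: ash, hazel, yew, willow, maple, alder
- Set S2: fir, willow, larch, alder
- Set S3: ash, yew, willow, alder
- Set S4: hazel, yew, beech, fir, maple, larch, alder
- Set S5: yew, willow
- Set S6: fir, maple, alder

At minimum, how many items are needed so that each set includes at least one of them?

The 2 items {fir, willow} hit every set.
The sets S5, S6 are pairwise disjoint, so any hitting set needs a separate item for each — at least 2. Hence 2 is optimal.

2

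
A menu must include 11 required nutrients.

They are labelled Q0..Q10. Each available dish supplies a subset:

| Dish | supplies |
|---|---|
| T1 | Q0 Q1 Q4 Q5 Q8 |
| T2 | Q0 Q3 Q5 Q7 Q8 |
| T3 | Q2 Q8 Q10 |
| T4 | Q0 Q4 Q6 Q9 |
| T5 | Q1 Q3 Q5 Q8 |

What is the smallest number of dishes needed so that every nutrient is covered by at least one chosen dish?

4

T1 and T2 and T3 and T4 together: T1 ∪ T2 ∪ T3 ∪ T4 = {Q0, Q1, Q2, Q3, Q4, Q5, Q6, Q7, Q8, Q9, Q10} — every nutrient is covered.
No 3 of the 5 dishes cover everything (all 10 combinations miss at least one nutrient), so 4 is optimal.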